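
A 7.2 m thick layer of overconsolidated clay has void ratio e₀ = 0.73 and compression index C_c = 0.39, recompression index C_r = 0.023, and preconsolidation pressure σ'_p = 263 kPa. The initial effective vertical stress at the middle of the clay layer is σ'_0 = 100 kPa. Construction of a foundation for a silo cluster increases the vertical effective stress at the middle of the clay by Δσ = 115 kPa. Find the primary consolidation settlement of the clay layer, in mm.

S_c ≈ 31.8 mm

Final effective stress: σ'_f = 100 + 115 = 215 kPa.
σ'_f = 215 ≤ σ'_p = 263 kPa, so the clay remains overconsolidated and only the recompression index applies:
S_c = C_r·H/(1+e₀)·log₁₀(σ'_f/σ'_0) = 0.023×7.2/1.73×log₁₀(215/100)
    = 0.095721 × 0.33244 = 0.03182 m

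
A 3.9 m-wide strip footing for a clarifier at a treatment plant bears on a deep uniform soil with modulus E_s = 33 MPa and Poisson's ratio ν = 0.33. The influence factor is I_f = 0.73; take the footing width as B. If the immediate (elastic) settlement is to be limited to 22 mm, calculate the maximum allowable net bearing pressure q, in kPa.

q ≈ 286 kPa

E_s = 33 MPa = 33000 kPa.
S_e = q·B·(1−ν²)/E_s · I_f  ⇒  q = S_e·E_s / (B·(1−ν²)·I_f).
q = 0.022 × 33000 / (3.9 × 0.8911 × 0.73) = 286.2 kPa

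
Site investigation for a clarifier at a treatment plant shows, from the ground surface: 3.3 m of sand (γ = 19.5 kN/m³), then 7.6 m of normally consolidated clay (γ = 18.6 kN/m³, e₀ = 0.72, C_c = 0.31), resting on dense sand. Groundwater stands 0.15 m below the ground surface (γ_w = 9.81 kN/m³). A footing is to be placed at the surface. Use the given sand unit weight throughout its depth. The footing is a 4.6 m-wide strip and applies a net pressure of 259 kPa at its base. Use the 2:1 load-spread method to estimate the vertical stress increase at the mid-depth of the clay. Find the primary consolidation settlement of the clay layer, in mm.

Mid-depth of clay below the ground surface: z = 3.3 + 7.6/2 = 7.1 m.
Total vertical stress at mid-clay: σ_v = 19.5×3.3 + 18.6×3.8 = 135.03 kPa.
Pore pressure: u = 9.81×(7.1 − 0.15) = 68.18 kPa.
Initial effective stress: σ'_0 = σ_v − u = 135.03 − 68.18 = 66.85 kPa.
Stress increase at mid-clay by the 2:1 spreading method:
Δσ = qB/(B+z) = 259×4.6/(4.6+7.1) = 101.83 kPa
Final effective stress: σ'_f = σ'_0 + Δσ = 66.85 + 101.83 = 168.68 kPa.
Normally consolidated clay, so the full stress increment lies on the virgin compression line:
S_c = C_c·H/(1+e₀)·log₁₀(σ'_f/σ'_0) = 0.31×7.6/(1+0.72)×log₁₀(168.68/66.85)
    = 1.3698 × 0.40196 = 0.5506 m

S_c ≈ 551 mm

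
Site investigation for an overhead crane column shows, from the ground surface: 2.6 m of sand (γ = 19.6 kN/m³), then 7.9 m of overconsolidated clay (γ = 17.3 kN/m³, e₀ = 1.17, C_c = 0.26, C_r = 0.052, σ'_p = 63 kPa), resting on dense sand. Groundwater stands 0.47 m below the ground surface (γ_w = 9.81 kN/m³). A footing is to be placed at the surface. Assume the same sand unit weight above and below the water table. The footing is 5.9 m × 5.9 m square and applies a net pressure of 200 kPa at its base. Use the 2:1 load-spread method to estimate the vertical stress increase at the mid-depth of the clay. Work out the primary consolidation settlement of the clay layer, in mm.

Mid-depth of clay below the ground surface: z = 2.6 + 7.9/2 = 6.55 m.
Total vertical stress at mid-clay: σ_v = 19.6×2.6 + 17.3×3.95 = 119.3 kPa.
Pore pressure: u = 9.81×(6.55 − 0.47) = 59.645 kPa.
Initial effective stress: σ'_0 = σ_v − u = 119.3 − 59.645 = 59.655 kPa.
Stress increase at mid-clay by the 2:1 spreading method:
Δσ = qBL/((B+z)(L+z)) = 200×5.9×5.9/((5.9+6.55)(5.9+6.55)) = 44.915 kPa
Final effective stress: σ'_f = 59.655 + 44.915 = 104.57 kPa.
σ'_f = 104.57 > σ'_p = 63 kPa, so the stress path crosses the preconsolidation pressure — recompression up to σ'_p, then virgin compression beyond:
S_c = H/(1+e₀)·[C_r·log₁₀(σ'_p/σ'_0) + C_c·log₁₀(σ'_f/σ'_p)]
    = 7.9/2.17 × [0.052×log₁₀(63/59.655) + 0.26×log₁₀(104.57/63)]
    = 3.6406 × [0.0012321 + 0.057217] = 0.2128 m

S_c ≈ 213 mm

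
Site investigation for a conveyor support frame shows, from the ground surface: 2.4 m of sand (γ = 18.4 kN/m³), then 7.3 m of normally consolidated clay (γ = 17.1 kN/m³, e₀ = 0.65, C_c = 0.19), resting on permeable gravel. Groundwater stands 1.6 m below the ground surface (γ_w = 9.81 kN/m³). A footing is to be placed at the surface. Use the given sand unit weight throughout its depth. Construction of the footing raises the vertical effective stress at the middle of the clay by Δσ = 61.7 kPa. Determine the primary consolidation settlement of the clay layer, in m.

S_c ≈ 0.249 m

Mid-depth of clay below the ground surface: z = 2.4 + 7.3/2 = 6.05 m.
Total vertical stress at mid-clay: σ_v = 18.4×2.4 + 17.1×3.65 = 106.58 kPa.
Pore pressure: u = 9.81×(6.05 − 1.6) = 43.655 kPa.
Initial effective stress: σ'_0 = σ_v − u = 106.58 − 43.655 = 62.925 kPa.
Final effective stress: σ'_f = σ'_0 + Δσ = 62.925 + 61.7 = 124.62 kPa.
Normally consolidated clay, so the full stress increment lies on the virgin compression line:
S_c = C_c·H/(1+e₀)·log₁₀(σ'_f/σ'_0) = 0.19×7.3/(1+0.65)×log₁₀(124.62/62.925)
    = 0.84061 × 0.29676 = 0.2495 m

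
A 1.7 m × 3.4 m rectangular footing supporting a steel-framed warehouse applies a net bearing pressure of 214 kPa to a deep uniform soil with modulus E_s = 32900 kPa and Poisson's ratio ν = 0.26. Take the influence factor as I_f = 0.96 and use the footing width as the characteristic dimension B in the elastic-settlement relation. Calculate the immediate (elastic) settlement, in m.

Immediate (elastic) settlement: S_e = q·B·(1−ν²)/E_s · I_f.
S_e = 214 × 1.7 × (1 − 0.26²) / 32900 × 0.96
    = 214 × 1.7 × 0.9324 / 32900 × 0.96
    = 0.009898 m

S_e ≈ 0.0099 m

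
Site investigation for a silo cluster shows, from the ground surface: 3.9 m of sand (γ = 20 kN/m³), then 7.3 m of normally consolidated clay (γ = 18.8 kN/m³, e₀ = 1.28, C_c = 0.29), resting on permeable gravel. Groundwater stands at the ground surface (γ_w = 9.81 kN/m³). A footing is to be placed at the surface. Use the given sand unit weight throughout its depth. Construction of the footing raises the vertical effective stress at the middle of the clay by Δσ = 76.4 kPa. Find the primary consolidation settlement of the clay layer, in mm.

Mid-depth of clay below the ground surface: z = 3.9 + 7.3/2 = 7.55 m.
Total vertical stress at mid-clay: σ_v = 20×3.9 + 18.8×3.65 = 146.62 kPa.
Pore pressure: u = 9.81×(7.55 − 0) = 74.066 kPa.
Initial effective stress: σ'_0 = σ_v − u = 146.62 − 74.066 = 72.554 kPa.
Final effective stress: σ'_f = σ'_0 + Δσ = 72.554 + 76.4 = 148.95 kPa.
Normally consolidated clay, so the full stress increment lies on the virgin compression line:
S_c = C_c·H/(1+e₀)·log₁₀(σ'_f/σ'_0) = 0.29×7.3/(1+1.28)×log₁₀(148.95/72.554)
    = 0.92851 × 0.31238 = 0.29 m

S_c ≈ 290 mm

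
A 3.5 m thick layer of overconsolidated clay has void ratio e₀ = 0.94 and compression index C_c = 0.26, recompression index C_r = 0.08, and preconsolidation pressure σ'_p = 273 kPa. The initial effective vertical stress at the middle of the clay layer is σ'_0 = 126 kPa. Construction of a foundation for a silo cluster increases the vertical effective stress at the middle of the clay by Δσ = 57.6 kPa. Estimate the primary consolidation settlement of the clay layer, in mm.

S_c ≈ 23.6 mm

Final effective stress: σ'_f = 126 + 57.6 = 183.6 kPa.
σ'_f = 183.6 ≤ σ'_p = 273 kPa, so the clay remains overconsolidated and only the recompression index applies:
S_c = C_r·H/(1+e₀)·log₁₀(σ'_f/σ'_0) = 0.08×3.5/1.94×log₁₀(183.6/126)
    = 0.14433 × 0.1635 = 0.0236 m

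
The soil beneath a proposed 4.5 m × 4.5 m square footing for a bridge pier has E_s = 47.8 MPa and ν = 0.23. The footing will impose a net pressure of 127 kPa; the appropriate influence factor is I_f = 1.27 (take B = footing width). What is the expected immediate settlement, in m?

Immediate (elastic) settlement: S_e = q·B·(1−ν²)/E_s · I_f.
E_s = 47.8 MPa = 47800 kPa.
S_e = 127 × 4.5 × (1 − 0.23²) / 47800 × 1.27
    = 127 × 4.5 × 0.9471 / 47800 × 1.27
    = 0.01438 m

S_e ≈ 0.0144 m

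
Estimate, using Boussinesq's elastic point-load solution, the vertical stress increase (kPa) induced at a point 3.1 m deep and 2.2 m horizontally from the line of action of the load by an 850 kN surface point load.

Δσ_z ≈ 15.2 kPa

Boussinesq vertical stress below a point load on an elastic half-space:
Δσ_z = 3P/(2πz²) · [1 + (r/z)²]^(−5/2)
r/z = 2.2/3.1 = 0.70968; [1+(r/z)²]^(−5/2) = 0.36069.
Δσ_z = 3×850/(2π×3.1²) × 0.36069 = 42.232 × 0.36069 = 15.23 kPa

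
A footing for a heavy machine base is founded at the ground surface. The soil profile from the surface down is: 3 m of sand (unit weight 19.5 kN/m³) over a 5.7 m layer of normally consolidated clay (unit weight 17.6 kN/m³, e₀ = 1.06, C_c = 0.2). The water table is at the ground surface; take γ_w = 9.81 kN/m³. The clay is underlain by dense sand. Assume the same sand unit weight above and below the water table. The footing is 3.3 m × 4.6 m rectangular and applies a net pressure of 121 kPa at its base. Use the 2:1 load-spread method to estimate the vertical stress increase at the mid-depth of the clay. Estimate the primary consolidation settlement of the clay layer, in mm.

S_c ≈ 76.5 mm

Mid-depth of clay below the ground surface: z = 3 + 5.7/2 = 5.85 m.
Total vertical stress at mid-clay: σ_v = 19.5×3 + 17.6×2.85 = 108.66 kPa.
Pore pressure: u = 9.81×(5.85 − 0) = 57.389 kPa.
Initial effective stress: σ'_0 = σ_v − u = 108.66 − 57.389 = 51.271 kPa.
Stress increase at mid-clay by the 2:1 spreading method:
Δσ = qBL/((B+z)(L+z)) = 121×3.3×4.6/((3.3+5.85)(4.6+5.85)) = 19.21 kPa
Final effective stress: σ'_f = σ'_0 + Δσ = 51.271 + 19.21 = 70.481 kPa.
Normally consolidated clay, so the full stress increment lies on the virgin compression line:
S_c = C_c·H/(1+e₀)·log₁₀(σ'_f/σ'_0) = 0.2×5.7/(1+1.06)×log₁₀(70.481/51.271)
    = 0.5534 × 0.1382 = 0.07648 m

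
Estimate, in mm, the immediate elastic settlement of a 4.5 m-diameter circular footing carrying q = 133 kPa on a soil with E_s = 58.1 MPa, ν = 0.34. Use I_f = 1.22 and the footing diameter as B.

S_e ≈ 11.1 mm

Immediate (elastic) settlement: S_e = q·B·(1−ν²)/E_s · I_f.
E_s = 58.1 MPa = 58100 kPa.
S_e = 133 × 4.5 × (1 − 0.34²) / 58100 × 1.22
    = 133 × 4.5 × 0.8844 / 58100 × 1.22
    = 0.01111 m = 11.11 mm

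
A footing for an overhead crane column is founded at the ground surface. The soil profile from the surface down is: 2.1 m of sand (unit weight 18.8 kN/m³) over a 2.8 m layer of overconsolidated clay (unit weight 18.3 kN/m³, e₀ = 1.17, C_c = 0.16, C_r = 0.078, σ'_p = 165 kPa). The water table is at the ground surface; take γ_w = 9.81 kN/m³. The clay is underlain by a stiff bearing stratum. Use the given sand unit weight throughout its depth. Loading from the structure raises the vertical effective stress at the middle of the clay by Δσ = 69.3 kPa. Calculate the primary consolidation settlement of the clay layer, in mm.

Mid-depth of clay below the ground surface: z = 2.1 + 2.8/2 = 3.5 m.
Total vertical stress at mid-clay: σ_v = 18.8×2.1 + 18.3×1.4 = 65.1 kPa.
Pore pressure: u = 9.81×(3.5 − 0) = 34.335 kPa.
Initial effective stress: σ'_0 = σ_v − u = 65.1 − 34.335 = 30.765 kPa.
Final effective stress: σ'_f = 30.765 + 69.3 = 100.06 kPa.
σ'_f = 100.06 ≤ σ'_p = 165 kPa, so the clay remains overconsolidated and only the recompression index applies:
S_c = C_r·H/(1+e₀)·log₁₀(σ'_f/σ'_0) = 0.078×2.8/2.17×log₁₀(100.06/30.765)
    = 0.10064 × 0.5122 = 0.05155 m

S_c ≈ 51.5 mm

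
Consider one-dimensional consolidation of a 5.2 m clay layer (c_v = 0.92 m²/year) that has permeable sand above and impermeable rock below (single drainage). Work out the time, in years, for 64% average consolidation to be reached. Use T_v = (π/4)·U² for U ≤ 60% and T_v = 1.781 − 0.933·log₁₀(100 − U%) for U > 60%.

t ≈ 9.67 years

Drainage path length: H_d = H = 5.2 m (single drainage).
U > 60%: T_v = 1.781 − 0.933·log₁₀(100 − 64) = 0.32897.
t = T_v·H_d²/c_v = 0.32897×5.2²/0.92 = 9.669 years.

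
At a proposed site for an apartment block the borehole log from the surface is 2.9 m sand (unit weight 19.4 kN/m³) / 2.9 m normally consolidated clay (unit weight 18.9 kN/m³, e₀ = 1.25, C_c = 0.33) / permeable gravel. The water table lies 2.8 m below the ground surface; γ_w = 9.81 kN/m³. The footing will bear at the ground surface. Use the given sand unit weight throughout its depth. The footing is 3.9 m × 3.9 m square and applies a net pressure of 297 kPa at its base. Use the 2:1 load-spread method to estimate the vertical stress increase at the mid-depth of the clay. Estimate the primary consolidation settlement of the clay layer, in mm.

Mid-depth of clay below the ground surface: z = 2.9 + 2.9/2 = 4.35 m.
Total vertical stress at mid-clay: σ_v = 19.4×2.9 + 18.9×1.45 = 83.665 kPa.
Pore pressure: u = 9.81×(4.35 − 2.8) = 15.206 kPa.
Initial effective stress: σ'_0 = σ_v − u = 83.665 − 15.206 = 68.459 kPa.
Stress increase at mid-clay by the 2:1 spreading method:
Δσ = qBL/((B+z)(L+z)) = 297×3.9×3.9/((3.9+4.35)(3.9+4.35)) = 66.371 kPa
Final effective stress: σ'_f = σ'_0 + Δσ = 68.459 + 66.371 = 134.83 kPa.
Normally consolidated clay, so the full stress increment lies on the virgin compression line:
S_c = C_c·H/(1+e₀)·log₁₀(σ'_f/σ'_0) = 0.33×2.9/(1+1.25)×log₁₀(134.83/68.459)
    = 0.42533 × 0.29436 = 0.1252 m

S_c ≈ 125 mm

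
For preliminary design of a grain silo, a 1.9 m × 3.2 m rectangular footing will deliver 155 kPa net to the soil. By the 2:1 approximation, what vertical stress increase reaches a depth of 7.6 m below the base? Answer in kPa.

By the 2:1 method the load spreads at 1 horizontal : 2 vertical, so at depth z the loaded area has grown by z in each plan dimension:
Δσ = qBL/((B+z)(L+z)) = 155×1.9×3.2/((1.9+7.6)(3.2+7.6)) = 9.1852 kPa

Δσ_z ≈ 9.19 kPa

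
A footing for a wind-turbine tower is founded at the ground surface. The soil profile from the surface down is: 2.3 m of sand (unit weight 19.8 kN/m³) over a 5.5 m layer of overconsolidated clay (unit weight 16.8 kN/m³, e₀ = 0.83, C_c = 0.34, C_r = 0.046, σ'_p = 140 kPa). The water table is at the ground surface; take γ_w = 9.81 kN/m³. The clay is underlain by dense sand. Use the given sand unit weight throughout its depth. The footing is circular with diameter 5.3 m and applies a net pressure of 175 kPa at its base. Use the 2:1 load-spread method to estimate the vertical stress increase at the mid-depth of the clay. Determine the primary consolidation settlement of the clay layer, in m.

Mid-depth of clay below the ground surface: z = 2.3 + 5.5/2 = 5.05 m.
Total vertical stress at mid-clay: σ_v = 19.8×2.3 + 16.8×2.75 = 91.74 kPa.
Pore pressure: u = 9.81×(5.05 − 0) = 49.541 kPa.
Initial effective stress: σ'_0 = σ_v − u = 91.74 − 49.541 = 42.199 kPa.
Stress increase at mid-clay by the 2:1 spreading method:
Δσ ≈ qD²/(D+z)² = 175×5.3²/(5.3+5.05)² = 45.889 kPa
Final effective stress: σ'_f = 42.199 + 45.889 = 88.088 kPa.
σ'_f = 88.088 ≤ σ'_p = 140 kPa, so the clay remains overconsolidated and only the recompression index applies:
S_c = C_r·H/(1+e₀)·log₁₀(σ'_f/σ'_0) = 0.046×5.5/1.83×log₁₀(88.088/42.199)
    = 0.13825 × 0.31961 = 0.04419 m

S_c ≈ 0.0442 m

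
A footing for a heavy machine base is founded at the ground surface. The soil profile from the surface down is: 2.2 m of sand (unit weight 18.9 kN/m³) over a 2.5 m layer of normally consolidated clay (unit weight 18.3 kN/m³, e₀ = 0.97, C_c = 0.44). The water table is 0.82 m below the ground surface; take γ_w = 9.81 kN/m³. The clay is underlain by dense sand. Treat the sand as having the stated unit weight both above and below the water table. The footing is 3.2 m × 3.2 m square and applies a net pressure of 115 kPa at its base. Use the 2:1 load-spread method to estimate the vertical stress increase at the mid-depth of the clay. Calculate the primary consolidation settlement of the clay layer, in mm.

S_c ≈ 127 mm

Mid-depth of clay below the ground surface: z = 2.2 + 2.5/2 = 3.45 m.
Total vertical stress at mid-clay: σ_v = 18.9×2.2 + 18.3×1.25 = 64.455 kPa.
Pore pressure: u = 9.81×(3.45 − 0.82) = 25.8 kPa.
Initial effective stress: σ'_0 = σ_v − u = 64.455 − 25.8 = 38.655 kPa.
Stress increase at mid-clay by the 2:1 spreading method:
Δσ = qBL/((B+z)(L+z)) = 115×3.2×3.2/((3.2+3.45)(3.2+3.45)) = 26.629 kPa
Final effective stress: σ'_f = σ'_0 + Δσ = 38.655 + 26.629 = 65.284 kPa.
Normally consolidated clay, so the full stress increment lies on the virgin compression line:
S_c = C_c·H/(1+e₀)·log₁₀(σ'_f/σ'_0) = 0.44×2.5/(1+0.97)×log₁₀(65.284/38.655)
    = 0.55838 × 0.2276 = 0.1271 m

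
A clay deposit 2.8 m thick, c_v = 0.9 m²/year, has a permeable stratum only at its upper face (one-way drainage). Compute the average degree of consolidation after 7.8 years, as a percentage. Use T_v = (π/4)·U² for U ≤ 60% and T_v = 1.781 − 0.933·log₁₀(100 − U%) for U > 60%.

Drainage path length: H_d = H = 2.8 m (single drainage).
T_v = c_v·t/H_d² = 0.9×7.8/2.8² = 0.89541.
T_v = 0.89541 corresponds to the U > 60% branch:
U = 1 − 10^((1.781 − T_v)/0.933)/100 = 0.911

U ≈ 91.1 %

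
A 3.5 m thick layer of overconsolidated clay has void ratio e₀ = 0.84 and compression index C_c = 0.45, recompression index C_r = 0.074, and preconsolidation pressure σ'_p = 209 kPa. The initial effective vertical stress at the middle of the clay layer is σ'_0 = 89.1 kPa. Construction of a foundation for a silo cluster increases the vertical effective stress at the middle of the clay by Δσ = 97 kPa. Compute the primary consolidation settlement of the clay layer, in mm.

S_c ≈ 45 mm

Final effective stress: σ'_f = 89.1 + 97 = 186.1 kPa.
σ'_f = 186.1 ≤ σ'_p = 209 kPa, so the clay remains overconsolidated and only the recompression index applies:
S_c = C_r·H/(1+e₀)·log₁₀(σ'_f/σ'_0) = 0.074×3.5/1.84×log₁₀(186.1/89.1)
    = 0.14076 × 0.31987 = 0.04503 m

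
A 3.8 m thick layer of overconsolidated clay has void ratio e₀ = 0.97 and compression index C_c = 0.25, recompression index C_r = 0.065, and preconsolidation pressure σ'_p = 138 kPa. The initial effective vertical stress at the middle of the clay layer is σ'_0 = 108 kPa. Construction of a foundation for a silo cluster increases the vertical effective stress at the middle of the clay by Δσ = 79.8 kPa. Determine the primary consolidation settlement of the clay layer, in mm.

S_c ≈ 77.9 mm

Final effective stress: σ'_f = 108 + 79.8 = 187.8 kPa.
σ'_f = 187.8 > σ'_p = 138 kPa, so the stress path crosses the preconsolidation pressure — recompression up to σ'_p, then virgin compression beyond:
S_c = H/(1+e₀)·[C_r·log₁₀(σ'_p/σ'_0) + C_c·log₁₀(σ'_f/σ'_p)]
    = 3.8/1.97 × [0.065×log₁₀(138/108) + 0.25×log₁₀(187.8/138)]
    = 1.9289 × [0.0069196 + 0.033454] = 0.07788 m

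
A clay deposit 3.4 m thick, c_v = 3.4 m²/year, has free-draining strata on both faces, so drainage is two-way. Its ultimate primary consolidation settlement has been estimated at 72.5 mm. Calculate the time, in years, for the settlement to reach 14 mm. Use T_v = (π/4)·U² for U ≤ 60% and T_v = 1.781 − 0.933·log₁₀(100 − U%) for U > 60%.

Drainage path length: H_d = H/2 = 1.7 m (double drainage).
U = S(t)/S_ult = 14/72.5 = 0.1931.
U ≤ 60%: T_v = (π/4)·U² = (π/4)×0.1931² = 0.029287.
t = T_v·H_d²/c_v = 0.029287×1.7²/3.4 = 0.02489 years.

t ≈ 0.0249 years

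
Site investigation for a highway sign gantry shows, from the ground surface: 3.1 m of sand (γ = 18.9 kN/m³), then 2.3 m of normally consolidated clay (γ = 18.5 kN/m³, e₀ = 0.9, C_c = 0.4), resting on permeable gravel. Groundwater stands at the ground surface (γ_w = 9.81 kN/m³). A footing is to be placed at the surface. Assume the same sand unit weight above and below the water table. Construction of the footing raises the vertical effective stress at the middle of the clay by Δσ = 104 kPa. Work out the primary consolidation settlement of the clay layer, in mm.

Mid-depth of clay below the ground surface: z = 3.1 + 2.3/2 = 4.25 m.
Total vertical stress at mid-clay: σ_v = 18.9×3.1 + 18.5×1.15 = 79.865 kPa.
Pore pressure: u = 9.81×(4.25 − 0) = 41.693 kPa.
Initial effective stress: σ'_0 = σ_v − u = 79.865 − 41.693 = 38.172 kPa.
Final effective stress: σ'_f = σ'_0 + Δσ = 38.172 + 104 = 142.17 kPa.
Normally consolidated clay, so the full stress increment lies on the virgin compression line:
S_c = C_c·H/(1+e₀)·log₁₀(σ'_f/σ'_0) = 0.4×2.3/(1+0.9)×log₁₀(142.17/38.172)
    = 0.48421 × 0.57106 = 0.2765 m

S_c ≈ 277 mm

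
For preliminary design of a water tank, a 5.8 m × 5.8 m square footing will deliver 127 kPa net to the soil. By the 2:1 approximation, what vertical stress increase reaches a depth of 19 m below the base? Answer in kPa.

Δσ_z ≈ 6.95 kPa

By the 2:1 method the load spreads at 1 horizontal : 2 vertical, so at depth z the loaded area has grown by z in each plan dimension:
Δσ = qBL/((B+z)(L+z)) = 127×5.8×5.8/((5.8+19)(5.8+19)) = 6.9463 kPa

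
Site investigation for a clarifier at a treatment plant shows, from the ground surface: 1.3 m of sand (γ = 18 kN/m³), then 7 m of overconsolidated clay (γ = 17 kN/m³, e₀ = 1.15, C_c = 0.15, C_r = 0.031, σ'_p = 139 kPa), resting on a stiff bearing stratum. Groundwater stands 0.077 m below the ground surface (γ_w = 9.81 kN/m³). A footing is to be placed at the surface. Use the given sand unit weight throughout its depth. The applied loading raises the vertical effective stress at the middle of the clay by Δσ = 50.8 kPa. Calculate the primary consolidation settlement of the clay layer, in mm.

S_c ≈ 38.2 mm

Mid-depth of clay below the ground surface: z = 1.3 + 7/2 = 4.8 m.
Total vertical stress at mid-clay: σ_v = 18×1.3 + 17×3.5 = 82.9 kPa.
Pore pressure: u = 9.81×(4.8 − 0.077) = 46.333 kPa.
Initial effective stress: σ'_0 = σ_v − u = 82.9 − 46.333 = 36.567 kPa.
Final effective stress: σ'_f = 36.567 + 50.8 = 87.367 kPa.
σ'_f = 87.367 ≤ σ'_p = 139 kPa, so the clay remains overconsolidated and only the recompression index applies:
S_c = C_r·H/(1+e₀)·log₁₀(σ'_f/σ'_0) = 0.031×7/2.15×log₁₀(87.367/36.567)
    = 0.10093 × 0.37826 = 0.03818 m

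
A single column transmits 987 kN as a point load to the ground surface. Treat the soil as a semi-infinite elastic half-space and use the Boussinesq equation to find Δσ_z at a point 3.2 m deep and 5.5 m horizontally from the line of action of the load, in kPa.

Δσ_z ≈ 1.48 kPa

Boussinesq vertical stress below a point load on an elastic half-space:
Δσ_z = 3P/(2πz²) · [1 + (r/z)²]^(−5/2)
r/z = 5.5/3.2 = 1.7188; [1+(r/z)²]^(−5/2) = 0.032165.
Δσ_z = 3×987/(2π×3.2²) × 0.032165 = 46.021 × 0.032165 = 1.48 kPa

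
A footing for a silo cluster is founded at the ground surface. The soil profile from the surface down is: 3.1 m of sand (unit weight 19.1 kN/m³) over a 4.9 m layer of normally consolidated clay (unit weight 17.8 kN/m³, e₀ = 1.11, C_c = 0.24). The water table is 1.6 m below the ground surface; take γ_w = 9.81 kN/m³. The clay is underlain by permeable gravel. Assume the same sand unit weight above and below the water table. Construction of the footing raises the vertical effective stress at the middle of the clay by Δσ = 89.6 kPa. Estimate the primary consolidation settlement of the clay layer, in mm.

S_c ≈ 212 mm

Mid-depth of clay below the ground surface: z = 3.1 + 4.9/2 = 5.55 m.
Total vertical stress at mid-clay: σ_v = 19.1×3.1 + 17.8×2.45 = 102.82 kPa.
Pore pressure: u = 9.81×(5.55 − 1.6) = 38.75 kPa.
Initial effective stress: σ'_0 = σ_v − u = 102.82 − 38.75 = 64.07 kPa.
Final effective stress: σ'_f = σ'_0 + Δσ = 64.07 + 89.6 = 153.67 kPa.
Normally consolidated clay, so the full stress increment lies on the virgin compression line:
S_c = C_c·H/(1+e₀)·log₁₀(σ'_f/σ'_0) = 0.24×4.9/(1+1.11)×log₁₀(153.67/64.07)
    = 0.55735 × 0.37993 = 0.2118 m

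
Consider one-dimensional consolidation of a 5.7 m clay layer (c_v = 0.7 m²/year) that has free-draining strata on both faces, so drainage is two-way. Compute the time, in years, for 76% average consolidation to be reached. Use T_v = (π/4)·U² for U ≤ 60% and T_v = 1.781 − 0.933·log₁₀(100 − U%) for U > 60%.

t ≈ 5.72 years

Drainage path length: H_d = H/2 = 2.85 m (double drainage).
U > 60%: T_v = 1.781 − 0.933·log₁₀(100 − 76) = 0.49326.
t = T_v·H_d²/c_v = 0.49326×2.85²/0.7 = 5.724 years.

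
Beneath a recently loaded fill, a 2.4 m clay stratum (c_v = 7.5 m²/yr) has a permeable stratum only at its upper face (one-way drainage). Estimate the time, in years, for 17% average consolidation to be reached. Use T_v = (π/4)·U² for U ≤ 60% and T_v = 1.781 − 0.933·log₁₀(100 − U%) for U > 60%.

t ≈ 0.0174 years

Drainage path length: H_d = H = 2.4 m (single drainage).
U ≤ 60%: T_v = (π/4)·U² = (π/4)×0.17² = 0.022698.
t = T_v·H_d²/c_v = 0.022698×2.4²/7.5 = 0.01743 years.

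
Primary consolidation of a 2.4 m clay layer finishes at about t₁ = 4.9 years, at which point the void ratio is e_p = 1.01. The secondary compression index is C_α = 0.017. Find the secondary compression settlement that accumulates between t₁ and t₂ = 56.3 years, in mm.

S_s ≈ 21.5 mm

Secondary compression: S_s = C_α·H/(1+e_p)·log₁₀(t₂/t₁)
S_s = 0.017×2.4/(1+1.01)×log₁₀(56.3/4.9)
    = 0.0203 × 1.06 = 0.02152 m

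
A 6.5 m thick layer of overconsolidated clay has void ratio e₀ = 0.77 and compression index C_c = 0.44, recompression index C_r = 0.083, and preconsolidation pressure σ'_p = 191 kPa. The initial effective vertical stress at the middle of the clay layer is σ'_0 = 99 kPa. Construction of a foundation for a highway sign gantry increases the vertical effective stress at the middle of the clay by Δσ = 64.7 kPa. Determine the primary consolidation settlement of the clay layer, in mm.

S_c ≈ 66.6 mm

Final effective stress: σ'_f = 99 + 64.7 = 163.7 kPa.
σ'_f = 163.7 ≤ σ'_p = 191 kPa, so the clay remains overconsolidated and only the recompression index applies:
S_c = C_r·H/(1+e₀)·log₁₀(σ'_f/σ'_0) = 0.083×6.5/1.77×log₁₀(163.7/99)
    = 0.3048 × 0.21841 = 0.06657 m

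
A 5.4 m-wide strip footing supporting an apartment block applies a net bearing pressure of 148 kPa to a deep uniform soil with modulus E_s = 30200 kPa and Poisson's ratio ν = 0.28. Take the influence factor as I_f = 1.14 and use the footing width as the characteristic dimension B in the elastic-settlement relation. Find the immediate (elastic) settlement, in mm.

Immediate (elastic) settlement: S_e = q·B·(1−ν²)/E_s · I_f.
S_e = 148 × 5.4 × (1 − 0.28²) / 30200 × 1.14
    = 148 × 5.4 × 0.9216 / 30200 × 1.14
    = 0.0278 m = 27.8 mm

S_e ≈ 27.8 mm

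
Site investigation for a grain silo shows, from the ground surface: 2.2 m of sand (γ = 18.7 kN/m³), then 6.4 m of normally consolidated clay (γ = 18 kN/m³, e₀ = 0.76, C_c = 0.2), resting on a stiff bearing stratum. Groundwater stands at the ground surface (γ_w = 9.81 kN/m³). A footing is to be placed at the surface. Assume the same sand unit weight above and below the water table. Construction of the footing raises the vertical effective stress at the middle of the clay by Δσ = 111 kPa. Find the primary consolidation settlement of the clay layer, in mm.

Mid-depth of clay below the ground surface: z = 2.2 + 6.4/2 = 5.4 m.
Total vertical stress at mid-clay: σ_v = 18.7×2.2 + 18×3.2 = 98.74 kPa.
Pore pressure: u = 9.81×(5.4 − 0) = 52.974 kPa.
Initial effective stress: σ'_0 = σ_v − u = 98.74 − 52.974 = 45.766 kPa.
Final effective stress: σ'_f = σ'_0 + Δσ = 45.766 + 111 = 156.77 kPa.
Normally consolidated clay, so the full stress increment lies on the virgin compression line:
S_c = C_c·H/(1+e₀)·log₁₀(σ'_f/σ'_0) = 0.2×6.4/(1+0.76)×log₁₀(156.77/45.766)
    = 0.72727 × 0.53472 = 0.3889 m

S_c ≈ 389 mm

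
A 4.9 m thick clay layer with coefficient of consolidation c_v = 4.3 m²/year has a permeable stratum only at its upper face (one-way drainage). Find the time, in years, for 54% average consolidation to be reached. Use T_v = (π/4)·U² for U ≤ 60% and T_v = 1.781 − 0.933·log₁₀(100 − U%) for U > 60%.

t ≈ 1.28 years

Drainage path length: H_d = H = 4.9 m (single drainage).
U ≤ 60%: T_v = (π/4)·U² = (π/4)×0.54² = 0.22902.
t = T_v·H_d²/c_v = 0.22902×4.9²/4.3 = 1.279 years.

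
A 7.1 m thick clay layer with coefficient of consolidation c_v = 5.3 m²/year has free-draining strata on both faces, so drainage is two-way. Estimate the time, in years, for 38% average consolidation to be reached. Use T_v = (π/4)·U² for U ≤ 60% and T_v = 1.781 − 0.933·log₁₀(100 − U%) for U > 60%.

Drainage path length: H_d = H/2 = 3.55 m (double drainage).
U ≤ 60%: T_v = (π/4)·U² = (π/4)×0.38² = 0.11341.
t = T_v·H_d²/c_v = 0.11341×3.55²/5.3 = 0.2697 years.

t ≈ 0.27 years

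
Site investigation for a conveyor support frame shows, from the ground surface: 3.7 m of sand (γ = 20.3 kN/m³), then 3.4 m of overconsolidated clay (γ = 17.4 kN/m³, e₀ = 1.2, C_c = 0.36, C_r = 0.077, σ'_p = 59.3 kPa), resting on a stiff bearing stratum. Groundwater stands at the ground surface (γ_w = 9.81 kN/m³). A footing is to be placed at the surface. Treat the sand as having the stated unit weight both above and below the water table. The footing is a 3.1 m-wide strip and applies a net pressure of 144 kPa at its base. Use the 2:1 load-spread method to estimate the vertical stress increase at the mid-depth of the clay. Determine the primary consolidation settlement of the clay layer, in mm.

Mid-depth of clay below the ground surface: z = 3.7 + 3.4/2 = 5.4 m.
Total vertical stress at mid-clay: σ_v = 20.3×3.7 + 17.4×1.7 = 104.69 kPa.
Pore pressure: u = 9.81×(5.4 − 0) = 52.974 kPa.
Initial effective stress: σ'_0 = σ_v − u = 104.69 − 52.974 = 51.716 kPa.
Stress increase at mid-clay by the 2:1 spreading method:
Δσ = qB/(B+z) = 144×3.1/(3.1+5.4) = 52.518 kPa
Final effective stress: σ'_f = 51.716 + 52.518 = 104.23 kPa.
σ'_f = 104.23 > σ'_p = 59.3 kPa, so the stress path crosses the preconsolidation pressure — recompression up to σ'_p, then virgin compression beyond:
S_c = H/(1+e₀)·[C_r·log₁₀(σ'_p/σ'_0) + C_c·log₁₀(σ'_f/σ'_p)]
    = 3.4/2.2 × [0.077×log₁₀(59.3/51.716) + 0.36×log₁₀(104.23/59.3)]
    = 1.5455 × [0.0045761 + 0.088178] = 0.1434 m

S_c ≈ 143 mm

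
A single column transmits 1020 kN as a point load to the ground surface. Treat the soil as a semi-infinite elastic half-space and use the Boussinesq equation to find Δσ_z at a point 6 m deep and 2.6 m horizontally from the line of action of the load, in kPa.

Δσ_z ≈ 8.8 kPa

Boussinesq vertical stress below a point load on an elastic half-space:
Δσ_z = 3P/(2πz²) · [1 + (r/z)²]^(−5/2)
r/z = 2.6/6 = 0.43333; [1+(r/z)²]^(−5/2) = 0.65037.
Δσ_z = 3×1020/(2π×6²) × 0.65037 = 13.528 × 0.65037 = 8.798 kPa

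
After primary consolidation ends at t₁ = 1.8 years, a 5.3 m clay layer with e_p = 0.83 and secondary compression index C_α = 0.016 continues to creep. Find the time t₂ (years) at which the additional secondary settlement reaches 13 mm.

t₂ ≈ 3.43 years

S_s = C_α·H/(1+e_p)·log₁₀(t₂/t₁) ⇒ log₁₀(t₂/t₁) = S_s·(1+e_p)/(C_α·H).
log₁₀(t₂/t₁) = 0.013 × (1+0.83) / (0.016×5.3) = 0.2805
t₂ = t₁ × 10^0.2805 = 1.8 × 1.908 = 3.434 years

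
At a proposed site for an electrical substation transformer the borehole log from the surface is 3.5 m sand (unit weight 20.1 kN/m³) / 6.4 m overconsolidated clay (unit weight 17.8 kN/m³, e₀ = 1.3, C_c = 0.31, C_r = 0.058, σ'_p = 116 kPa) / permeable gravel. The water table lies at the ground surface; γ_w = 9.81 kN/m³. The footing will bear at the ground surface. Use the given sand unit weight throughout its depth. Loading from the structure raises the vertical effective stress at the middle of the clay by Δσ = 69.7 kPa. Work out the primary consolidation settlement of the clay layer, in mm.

Mid-depth of clay below the ground surface: z = 3.5 + 6.4/2 = 6.7 m.
Total vertical stress at mid-clay: σ_v = 20.1×3.5 + 17.8×3.2 = 127.31 kPa.
Pore pressure: u = 9.81×(6.7 − 0) = 65.727 kPa.
Initial effective stress: σ'_0 = σ_v − u = 127.31 − 65.727 = 61.583 kPa.
Final effective stress: σ'_f = 61.583 + 69.7 = 131.28 kPa.
σ'_f = 131.28 > σ'_p = 116 kPa, so the stress path crosses the preconsolidation pressure — recompression up to σ'_p, then virgin compression beyond:
S_c = H/(1+e₀)·[C_r·log₁₀(σ'_p/σ'_0) + C_c·log₁₀(σ'_f/σ'_p)]
    = 6.4/2.3 × [0.058×log₁₀(116/61.583) + 0.31×log₁₀(131.28/116)]
    = 2.7826 × [0.01595 + 0.01666] = 0.09074 m

S_c ≈ 90.7 mm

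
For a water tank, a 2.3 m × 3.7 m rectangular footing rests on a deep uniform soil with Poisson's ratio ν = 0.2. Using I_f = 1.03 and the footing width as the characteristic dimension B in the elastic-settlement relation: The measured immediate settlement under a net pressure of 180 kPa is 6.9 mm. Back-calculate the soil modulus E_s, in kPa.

E_s ≈ 59300 kPa

S_e = q·B·(1−ν²)/E_s · I_f  ⇒  E_s = q·B·(1−ν²)·I_f / S_e.
E_s = 180 × 2.3 × 0.96 × 1.03 / 0.0069 = 59330 kPa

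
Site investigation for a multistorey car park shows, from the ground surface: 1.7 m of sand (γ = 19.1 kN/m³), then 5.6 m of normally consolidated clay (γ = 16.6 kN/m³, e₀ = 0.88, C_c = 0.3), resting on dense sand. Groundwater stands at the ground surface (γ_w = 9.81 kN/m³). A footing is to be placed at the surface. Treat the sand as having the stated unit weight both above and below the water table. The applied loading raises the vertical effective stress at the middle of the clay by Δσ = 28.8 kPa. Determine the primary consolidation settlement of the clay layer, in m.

Mid-depth of clay below the ground surface: z = 1.7 + 5.6/2 = 4.5 m.
Total vertical stress at mid-clay: σ_v = 19.1×1.7 + 16.6×2.8 = 78.95 kPa.
Pore pressure: u = 9.81×(4.5 − 0) = 44.145 kPa.
Initial effective stress: σ'_0 = σ_v − u = 78.95 − 44.145 = 34.805 kPa.
Final effective stress: σ'_f = σ'_0 + Δσ = 34.805 + 28.8 = 63.605 kPa.
Normally consolidated clay, so the full stress increment lies on the virgin compression line:
S_c = C_c·H/(1+e₀)·log₁₀(σ'_f/σ'_0) = 0.3×5.6/(1+0.88)×log₁₀(63.605/34.805)
    = 0.89362 × 0.26185 = 0.234 m

S_c ≈ 0.234 m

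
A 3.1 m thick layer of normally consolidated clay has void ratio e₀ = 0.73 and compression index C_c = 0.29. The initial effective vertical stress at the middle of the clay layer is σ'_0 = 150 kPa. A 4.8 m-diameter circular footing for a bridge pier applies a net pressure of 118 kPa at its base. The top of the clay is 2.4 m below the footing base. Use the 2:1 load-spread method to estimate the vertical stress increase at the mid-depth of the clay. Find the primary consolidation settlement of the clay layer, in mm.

Mid-depth of clay below the footing base: z = 2.4 + 3.1/2 = 3.95 m.
Stress increase at mid-clay by the 2:1 spreading method:
Δσ ≈ qD²/(D+z)² = 118×4.8²/(4.8+3.95)² = 35.51 kPa
Final effective stress: σ'_f = σ'_0 + Δσ = 150 + 35.51 = 185.51 kPa.
Normally consolidated clay, so the full stress increment lies on the virgin compression line:
S_c = C_c·H/(1+e₀)·log₁₀(σ'_f/σ'_0) = 0.29×3.1/(1+0.73)×log₁₀(185.51/150)
    = 0.51965 × 0.092276 = 0.04795 m

S_c ≈ 48 mm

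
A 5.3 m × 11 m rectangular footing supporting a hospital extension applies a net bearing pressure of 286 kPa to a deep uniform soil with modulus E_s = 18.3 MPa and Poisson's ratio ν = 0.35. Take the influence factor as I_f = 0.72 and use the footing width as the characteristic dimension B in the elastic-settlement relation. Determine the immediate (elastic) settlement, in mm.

Immediate (elastic) settlement: S_e = q·B·(1−ν²)/E_s · I_f.
E_s = 18.3 MPa = 18300 kPa.
S_e = 286 × 5.3 × (1 − 0.35²) / 18300 × 0.72
    = 286 × 5.3 × 0.8775 / 18300 × 0.72
    = 0.05233 m = 52.33 mm

S_e ≈ 52.3 mm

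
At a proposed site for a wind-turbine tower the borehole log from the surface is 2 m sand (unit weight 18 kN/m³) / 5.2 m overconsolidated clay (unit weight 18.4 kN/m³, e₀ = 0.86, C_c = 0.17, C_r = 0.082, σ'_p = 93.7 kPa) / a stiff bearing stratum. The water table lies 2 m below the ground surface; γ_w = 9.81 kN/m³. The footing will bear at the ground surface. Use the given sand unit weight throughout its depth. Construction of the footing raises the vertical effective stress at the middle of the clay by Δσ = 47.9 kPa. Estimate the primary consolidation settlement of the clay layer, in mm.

Mid-depth of clay below the ground surface: z = 2 + 5.2/2 = 4.6 m.
Total vertical stress at mid-clay: σ_v = 18×2 + 18.4×2.6 = 83.84 kPa.
Pore pressure: u = 9.81×(4.6 − 2) = 25.506 kPa.
Initial effective stress: σ'_0 = σ_v − u = 83.84 − 25.506 = 58.334 kPa.
Final effective stress: σ'_f = 58.334 + 47.9 = 106.23 kPa.
σ'_f = 106.23 > σ'_p = 93.7 kPa, so the stress path crosses the preconsolidation pressure — recompression up to σ'_p, then virgin compression beyond:
S_c = H/(1+e₀)·[C_r·log₁₀(σ'_p/σ'_0) + C_c·log₁₀(σ'_f/σ'_p)]
    = 5.2/1.86 × [0.082×log₁₀(93.7/58.334) + 0.17×log₁₀(106.23/93.7)]
    = 2.7957 × [0.016877 + 0.0092663] = 0.07309 m

S_c ≈ 73.1 mm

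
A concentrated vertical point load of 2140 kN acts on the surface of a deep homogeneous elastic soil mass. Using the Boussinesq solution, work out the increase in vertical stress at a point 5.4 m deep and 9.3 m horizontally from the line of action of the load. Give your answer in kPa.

Δσ_z ≈ 1.12 kPa

Boussinesq vertical stress below a point load on an elastic half-space:
Δσ_z = 3P/(2πz²) · [1 + (r/z)²]^(−5/2)
r/z = 9.3/5.4 = 1.7222; [1+(r/z)²]^(−5/2) = 0.031923.
Δσ_z = 3×2140/(2π×5.4²) × 0.031923 = 35.04 × 0.031923 = 1.119 kPa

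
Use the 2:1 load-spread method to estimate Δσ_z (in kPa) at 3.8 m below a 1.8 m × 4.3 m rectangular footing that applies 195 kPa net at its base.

By the 2:1 method the load spreads at 1 horizontal : 2 vertical, so at depth z the loaded area has grown by z in each plan dimension:
Δσ = qBL/((B+z)(L+z)) = 195×1.8×4.3/((1.8+3.8)(4.3+3.8)) = 33.274 kPa

Δσ_z ≈ 33.3 kPa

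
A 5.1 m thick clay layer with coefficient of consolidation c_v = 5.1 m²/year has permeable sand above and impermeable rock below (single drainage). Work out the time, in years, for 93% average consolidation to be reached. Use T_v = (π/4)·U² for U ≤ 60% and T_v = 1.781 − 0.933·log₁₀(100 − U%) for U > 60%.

t ≈ 5.06 years

Drainage path length: H_d = H = 5.1 m (single drainage).
U > 60%: T_v = 1.781 − 0.933·log₁₀(100 − 93) = 0.99252.
t = T_v·H_d²/c_v = 0.99252×5.1²/5.1 = 5.062 years.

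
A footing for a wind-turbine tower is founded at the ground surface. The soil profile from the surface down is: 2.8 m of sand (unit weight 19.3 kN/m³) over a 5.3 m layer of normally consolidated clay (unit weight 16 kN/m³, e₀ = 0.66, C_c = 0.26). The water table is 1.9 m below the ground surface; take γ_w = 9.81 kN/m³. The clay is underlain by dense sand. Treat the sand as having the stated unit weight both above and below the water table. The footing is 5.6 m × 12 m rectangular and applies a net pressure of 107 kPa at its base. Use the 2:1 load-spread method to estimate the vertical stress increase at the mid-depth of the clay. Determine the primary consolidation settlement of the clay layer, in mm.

Mid-depth of clay below the ground surface: z = 2.8 + 5.3/2 = 5.45 m.
Total vertical stress at mid-clay: σ_v = 19.3×2.8 + 16×2.65 = 96.44 kPa.
Pore pressure: u = 9.81×(5.45 − 1.9) = 34.825 kPa.
Initial effective stress: σ'_0 = σ_v − u = 96.44 − 34.825 = 61.615 kPa.
Stress increase at mid-clay by the 2:1 spreading method:
Δσ = qBL/((B+z)(L+z)) = 107×5.6×12/((5.6+5.45)(12+5.45)) = 37.29 kPa
Final effective stress: σ'_f = σ'_0 + Δσ = 61.615 + 37.29 = 98.905 kPa.
Normally consolidated clay, so the full stress increment lies on the virgin compression line:
S_c = C_c·H/(1+e₀)·log₁₀(σ'_f/σ'_0) = 0.26×5.3/(1+0.66)×log₁₀(98.905/61.615)
    = 0.83012 × 0.20553 = 0.1706 m

S_c ≈ 171 mm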